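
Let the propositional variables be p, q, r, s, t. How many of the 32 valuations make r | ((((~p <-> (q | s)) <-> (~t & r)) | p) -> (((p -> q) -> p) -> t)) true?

28

Initial set: {T (r | ((((~p <-> (q | s)) <-> (~t & r)) | p) -> (((p -> q) -> p) -> t)))}.
T (r | ((((~p <-> (q | s)) <-> (~t & r)) | p) -> (((p -> q) -> p) -> t))): β-rule — branch into T r  //  T ((((~p <-> (q | s)) <-> (~t & r)) | p) -> (((p -> q) -> p) -> t)).
  branch 1 (add T r):
    ○ open, literals {r=1}.
  branch 2 (add T ((((~p <-> (q | s)) <-> (~t & r)) | p) -> (((p -> q) -> p) -> t))):
    T ((((~p <-> (q | s)) <-> (~t & r)) | p) -> (((p -> q) -> p) -> t)): β-rule — branch into F (((~p <-> (q | s)) <-> (~t & r)) | p)  //  T (((p -> q) -> p) -> t).
      branch 2.1 (add F (((~p <-> (q | s)) <-> (~t & r)) | p)):
        F (((~p <-> (q | s)) <-> (~t & r)) | p): α-rule — add F ((~p <-> (q | s)) <-> (~t & r)), F p.
        F ((~p <-> (q | s)) <-> (~t & r)): β-rule — branch into T (~p <-> (q | s)), F (~t & r)  //  F (~p <-> (q | s)), T (~t & r).
          branch 2.1.1 (add T (~p <-> (q | s)), F (~t & r)):
            T (~p <-> (q | s)): β-rule — branch into T ~p, T (q | s)  //  F ~p, F (q | s).
              branch 2.1.1.1 (add T ~p, T (q | s)):
                F (~t & r): β-rule — branch into F ~t  //  F r.
                  branch 2.1.1.1.1 (add F ~t):
                    T (q | s): β-rule — branch into T q  //  T s.
                      branch 2.1.1.1.1.1 (add T q):
                        ○ open, literals {p=0, q=1, t=1}.
                      branch 2.1.1.1.1.2 (add T s):
                        ○ open, literals {p=0, s=1, t=1}.
                  branch 2.1.1.1.2 (add F r):
                    T (q | s): β-rule — branch into T q  //  T s.
                      branch 2.1.1.1.2.1 (add T q):
                        ○ open, literals {p=0, q=1, r=0}.
                      branch 2.1.1.1.2.2 (add T s):
                        ○ open, literals {p=0, r=0, s=1}.
              branch 2.1.1.2 (add F ~p, F (q | s)):
                × closes — contains both p and ~p.
          branch 2.1.2 (add F (~p <-> (q | s)), T (~t & r)):
            T (~t & r): α-rule — add T ~t, T r.
            F (~p <-> (q | s)): β-rule — branch into T ~p, F (q | s)  //  F ~p, T (q | s).
              branch 2.1.2.1 (add T ~p, F (q | s)):
                F (q | s): α-rule — add F q, F s.
                ○ open, literals {p=0, q=0, r=1, s=0, t=0}.
              branch 2.1.2.2 (add F ~p, T (q | s)):
                × closes — contains both p and ~p.
      branch 2.2 (add T (((p -> q) -> p) -> t)):
        T (((p -> q) -> p) -> t): β-rule — branch into F ((p -> q) -> p)  //  T t.
          branch 2.2.1 (add F ((p -> q) -> p)):
            F ((p -> q) -> p): α-rule — add T (p -> q), F p.
            T (p -> q): β-rule — branch into F p  //  T q.
              branch 2.2.1.1 (add F p):
                ○ open, literals {p=0}.
              branch 2.2.1.2 (add T q):
                ○ open, literals {p=0, q=1}.
          branch 2.2.2 (add T t):
            ○ open, literals {t=1}.
2 branches closed, 9 open.
Each open branch fixes some atoms; the unmentioned ones are free. Counting distinct full assignments: branch {r=1} (p, q, s, t) contributes 16 new; branch {p=0, q=1, t=1} (r, s) contributes 2 new; branch {p=0, s=1, t=1} (q, r) contributes 1 new; branch {p=0, q=1, r=0} (s, t) contributes 2 new; branch {p=0, r=0, s=1} (q, t) contributes 1 new; branch {p=0, q=0, r=1, s=0, t=0} (none free) contributes 0 new; branch {p=0} (q, r, s, t) contributes 2 new; branch {p=0, q=1} (r, s, t) contributes 0 new; branch {t=1} (p, q, r, s) contributes 4 new. Total: 28.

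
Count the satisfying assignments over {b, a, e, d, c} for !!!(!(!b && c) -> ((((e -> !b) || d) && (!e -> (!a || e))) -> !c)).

Initial set: {!!!(!(!b && c) -> ((((e -> !b) || d) && (!e -> (!a || e))) -> !c))}.
!!!(!(!b && c) -> ((((e -> !b) || d) && (!e -> (!a || e))) -> !c)): drop double negation, giving !(!(!b && c) -> ((((e -> !b) || d) && (!e -> (!a || e))) -> !c)).
!(!(!b && c) -> ((((e -> !b) || d) && (!e -> (!a || e))) -> !c)): α-rule — add !(!b && c), !((((e -> !b) || d) && (!e -> (!a || e))) -> !c).
!((((e -> !b) || d) && (!e -> (!a || e))) -> !c): α-rule — add (((e -> !b) || d) && (!e -> (!a || e))), !!c.
(((e -> !b) || d) && (!e -> (!a || e))): α-rule — add ((e -> !b) || d), (!e -> (!a || e)).
!(!b && c): β-rule — branch into !!b  //  !c.
  branch 1 (add !!b):
    ((e -> !b) || d): β-rule — branch into (e -> !b)  //  d.
      branch 1.1 (add (e -> !b)):
        (!e -> (!a || e)): β-rule — branch into !!e  //  (!a || e).
          branch 1.1.1 (add !!e):
            (e -> !b): β-rule — branch into !e  //  !b.
              branch 1.1.1.1 (add !e):
                × closes — contains both e and !e.
              branch 1.1.1.2 (add !b):
                × closes — contains both b and !b.
          branch 1.1.2 (add (!a || e)):
            (e -> !b): β-rule — branch into !e  //  !b.
              branch 1.1.2.1 (add !e):
                (!a || e): β-rule — branch into !a  //  e.
                  branch 1.1.2.1.1 (add !a):
                    ○ open, literals {a=F, b=T, c=T, e=F}.
                  branch 1.1.2.1.2 (add e):
                    × closes — contains both e and !e.
              branch 1.1.2.2 (add !b):
                × closes — contains both b and !b.
      branch 1.2 (add d):
        (!e -> (!a || e)): β-rule — branch into !!e  //  (!a || e).
          branch 1.2.1 (add !!e):
            ○ open, literals {b=T, c=T, d=T, e=T}.
          branch 1.2.2 (add (!a || e)):
            (!a || e): β-rule — branch into !a  //  e.
              branch 1.2.2.1 (add !a):
                ○ open, literals {a=F, b=T, c=T, d=T}.
              branch 1.2.2.2 (add e):
                ○ open, literals {b=T, c=T, d=T, e=T}.
  branch 2 (add !c):
    × closes — contains both c and !c.
5 branches closed, 4 open.
Each open branch fixes some atoms; the unmentioned ones are free. Counting distinct full assignments: branch {a=F, b=T, c=T, e=F} (d) contributes 2 new; branch {b=T, c=T, d=T, e=T} (a) contributes 2 new; branch {a=F, b=T, c=T, d=T} (e) contributes 0 new; branch {b=T, c=T, d=T, e=T} (a) contributes 0 new. Total: 4.

4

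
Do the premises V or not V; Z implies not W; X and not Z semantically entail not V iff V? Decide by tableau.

Initial set: {T (V or not V); T (Z implies not W); T (X and not Z); F (not V iff V)}.
T (X and not Z): α-rule — add T X, T not Z.
T (V or not V): β-rule — branch into T V  //  T not V.
  branch 1 (add T V):
    T (Z implies not W): β-rule — branch into F Z  //  T not W.
      branch 1.1 (add F Z):
        F (not V iff V): β-rule — branch into T not V, F V  //  F not V, T V.
          branch 1.1.1 (add T not V, F V):
            × closes — contains both V and not V.
          branch 1.1.2 (add F not V, T V):
            ○ open, literals {V=T, X=T, Z=F}.
      branch 1.2 (add T not W):
        F (not V iff V): β-rule — branch into T not V, F V  //  F not V, T V.
          branch 1.2.1 (add T not V, F V):
            × closes — contains both V and not V.
          branch 1.2.2 (add F not V, T V):
            ○ open, literals {V=T, W=F, X=T, Z=F}.
  branch 2 (add T not V):
    T (Z implies not W): β-rule — branch into F Z  //  T not W.
      branch 2.1 (add F Z):
        F (not V iff V): β-rule — branch into T not V, F V  //  F not V, T V.
          branch 2.1.1 (add T not V, F V):
            ○ open, literals {V=F, X=T, Z=F}.
          branch 2.1.2 (add F not V, T V):
            × closes — contains both V and not V.
      branch 2.2 (add T not W):
        F (not V iff V): β-rule — branch into T not V, F V  //  F not V, T V.
          branch 2.2.1 (add T not V, F V):
            ○ open, literals {V=F, W=F, X=T, Z=F}.
          branch 2.2.2 (add F not V, T V):
            × closes — contains both V and not V.
4 branches closed, 4 open.
An open branch gives a countermodel: V=T, X=T, Z=F (unmentioned atoms arbitrary); the premises hold there but the conclusion fails.

No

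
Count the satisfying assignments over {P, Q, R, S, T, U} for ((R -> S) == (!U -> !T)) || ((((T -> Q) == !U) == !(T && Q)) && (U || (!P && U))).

44

Initial set: {(((R -> S) == (!U -> !T)) || ((((T -> Q) == !U) == !(T && Q)) && (U || (!P && U))))}.
(((R -> S) == (!U -> !T)) || ((((T -> Q) == !U) == !(T && Q)) && (U || (!P && U)))): β-rule — branch into ((R -> S) == (!U -> !T))  //  ((((T -> Q) == !U) == !(T && Q)) && (U || (!P && U))).
  branch 1 (add ((R -> S) == (!U -> !T))):
    ((R -> S) == (!U -> !T)): β-rule — branch into (R -> S), (!U -> !T)  //  !(R -> S), !(!U -> !T).
      branch 1.1 (add (R -> S), (!U -> !T)):
        (R -> S): β-rule — branch into !R  //  S.
          branch 1.1.1 (add !R):
            (!U -> !T): β-rule — branch into !!U  //  !T.
              branch 1.1.1.1 (add !!U):
                ○ open, literals {R=false, U=true}.
              branch 1.1.1.2 (add !T):
                ○ open, literals {R=false, T=false}.
          branch 1.1.2 (add S):
            (!U -> !T): β-rule — branch into !!U  //  !T.
              branch 1.1.2.1 (add !!U):
                ○ open, literals {S=true, U=true}.
              branch 1.1.2.2 (add !T):
                ○ open, literals {S=true, T=false}.
      branch 1.2 (add !(R -> S), !(!U -> !T)):
        !(R -> S): α-rule — add R, !S.
        !(!U -> !T): α-rule — add !U, !!T.
        ○ open, literals {R=true, S=false, T=true, U=false}.
  branch 2 (add ((((T -> Q) == !U) == !(T && Q)) && (U || (!P && U)))):
    ((((T -> Q) == !U) == !(T && Q)) && (U || (!P && U))): α-rule — add (((T -> Q) == !U) == !(T && Q)), (U || (!P && U)).
    (((T -> Q) == !U) == !(T && Q)): β-rule — branch into ((T -> Q) == !U), !(T && Q)  //  !((T -> Q) == !U), !!(T && Q).
      branch 2.1 (add ((T -> Q) == !U), !(T && Q)):
        (U || (!P && U)): β-rule — branch into U  //  (!P && U).
          branch 2.1.1 (add U):
            ((T -> Q) == !U): β-rule — branch into (T -> Q), !U  //  !(T -> Q), !!U.
              branch 2.1.1.1 (add (T -> Q), !U):
                × closes — contains both U and !U.
              branch 2.1.1.2 (add !(T -> Q), !!U):
                !(T -> Q): α-rule — add T, !Q.
                !(T && Q): β-rule — branch into !T  //  !Q.
                  branch 2.1.1.2.1 (add !T):
                    × closes — contains both T and !T.
                  branch 2.1.1.2.2 (add !Q):
                    ○ open, literals {Q=false, T=true, U=true}.
          branch 2.1.2 (add (!P && U)):
            (!P && U): α-rule — add !P, U.
            ((T -> Q) == !U): β-rule — branch into (T -> Q), !U  //  !(T -> Q), !!U.
              branch 2.1.2.1 (add (T -> Q), !U):
                × closes — contains both U and !U.
              branch 2.1.2.2 (add !(T -> Q), !!U):
                !(T -> Q): α-rule — add T, !Q.
                !(T && Q): β-rule — branch into !T  //  !Q.
                  branch 2.1.2.2.1 (add !T):
                    × closes — contains both T and !T.
                  branch 2.1.2.2.2 (add !Q):
                    ○ open, literals {P=false, Q=false, T=true, U=true}.
      branch 2.2 (add !((T -> Q) == !U), !!(T && Q)):
        !!(T && Q): α-rule — add T, Q.
        (U || (!P && U)): β-rule — branch into U  //  (!P && U).
          branch 2.2.1 (add U):
            !((T -> Q) == !U): β-rule — branch into (T -> Q), !!U  //  !(T -> Q), !U.
              branch 2.2.1.1 (add (T -> Q), !!U):
                (T -> Q): β-rule — branch into !T  //  Q.
                  branch 2.2.1.1.1 (add !T):
                    × closes — contains both T and !T.
                  branch 2.2.1.1.2 (add Q):
                    ○ open, literals {Q=true, T=true, U=true}.
              branch 2.2.1.2 (add !(T -> Q), !U):
                × closes — contains both U and !U.
          branch 2.2.2 (add (!P && U)):
            (!P && U): α-rule — add !P, U.
            !((T -> Q) == !U): β-rule — branch into (T -> Q), !!U  //  !(T -> Q), !U.
              branch 2.2.2.1 (add (T -> Q), !!U):
                (T -> Q): β-rule — branch into !T  //  Q.
                  branch 2.2.2.1.1 (add !T):
                    × closes — contains both T and !T.
                  branch 2.2.2.1.2 (add Q):
                    ○ open, literals {P=false, Q=true, T=true, U=true}.
              branch 2.2.2.2 (add !(T -> Q), !U):
                × closes — contains both U and !U.
8 branches closed, 9 open.
Each open branch fixes some atoms; the unmentioned ones are free. Counting distinct full assignments: branch {R=false, U=true} (P, Q, S, T) contributes 16 new; branch {R=false, T=false} (P, Q, S, U) contributes 8 new; branch {S=true, U=true} (P, Q, R, T) contributes 8 new; branch {S=true, T=false} (P, Q, R, U) contributes 4 new; branch {R=true, S=false, T=true, U=false} (P, Q) contributes 4 new; branch {Q=false, T=true, U=true} (P, R, S) contributes 2 new; branch {P=false, Q=false, T=true, U=true} (R, S) contributes 0 new; branch {Q=true, T=true, U=true} (P, R, S) contributes 2 new; branch {P=false, Q=true, T=true, U=true} (R, S) contributes 0 new. Total: 44.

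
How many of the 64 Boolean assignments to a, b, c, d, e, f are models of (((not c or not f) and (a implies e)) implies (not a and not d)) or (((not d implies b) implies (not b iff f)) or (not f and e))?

Initial set: {((((not c or not f) and (a implies e)) implies (not a and not d)) or (((not d implies b) implies (not b iff f)) or (not f and e)))}.
((((not c or not f) and (a implies e)) implies (not a and not d)) or (((not d implies b) implies (not b iff f)) or (not f and e))): β-rule — branch into (((not c or not f) and (a implies e)) implies (not a and not d))  //  (((not d implies b) implies (not b iff f)) or (not f and e)).
  branch 1 (add (((not c or not f) and (a implies e)) implies (not a and not d))):
    (((not c or not f) and (a implies e)) implies (not a and not d)): β-rule — branch into not ((not c or not f) and (a implies e))  //  (not a and not d).
      branch 1.1 (add not ((not c or not f) and (a implies e))):
        not ((not c or not f) and (a implies e)): β-rule — branch into not (not c or not f)  //  not (a implies e).
          branch 1.1.1 (add not (not c or not f)):
            not (not c or not f): α-rule — add not not c, not not f.
            ○ open, literals {c=T, f=T}.
          branch 1.1.2 (add not (a implies e)):
            not (a implies e): α-rule — add a, not e.
            ○ open, literals {a=T, e=F}.
      branch 1.2 (add (not a and not d)):
        (not a and not d): α-rule — add not a, not d.
        ○ open, literals {a=F, d=F}.
  branch 2 (add (((not d implies b) implies (not b iff f)) or (not f and e))):
    (((not d implies b) implies (not b iff f)) or (not f and e)): β-rule — branch into ((not d implies b) implies (not b iff f))  //  (not f and e).
      branch 2.1 (add ((not d implies b) implies (not b iff f))):
        ((not d implies b) implies (not b iff f)): β-rule — branch into not (not d implies b)  //  (not b iff f).
          branch 2.1.1 (add not (not d implies b)):
            not (not d implies b): α-rule — add not d, not b.
            ○ open, literals {b=F, d=F}.
          branch 2.1.2 (add (not b iff f)):
            (not b iff f): β-rule — branch into not b, f  //  not not b, not f.
              branch 2.1.2.1 (add not b, f):
                ○ open, literals {b=F, f=T}.
              branch 2.1.2.2 (add not not b, not f):
                ○ open, literals {b=T, f=F}.
      branch 2.2 (add (not f and e)):
        (not f and e): α-rule — add not f, e.
        ○ open, literals {e=T, f=F}.
0 branches closed, 7 open.
Each open branch fixes some atoms; the unmentioned ones are free. Counting distinct full assignments: branch {c=T, f=T} (a, b, d, e) contributes 16 new; branch {a=T, e=F} (b, c, d, f) contributes 12 new; branch {a=F, d=F} (b, c, e, f) contributes 12 new; branch {b=F, d=F} (a, c, e, f) contributes 3 new; branch {b=F, f=T} (a, c, d, e) contributes 3 new; branch {b=T, f=F} (a, c, d, e) contributes 8 new; branch {e=T, f=F} (a, b, c, d) contributes 4 new. Total: 58.

58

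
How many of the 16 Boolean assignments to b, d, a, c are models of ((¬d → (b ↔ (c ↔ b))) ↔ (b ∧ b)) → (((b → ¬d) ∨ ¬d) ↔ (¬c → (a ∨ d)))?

Initial set: {(((¬d → (b ↔ (c ↔ b))) ↔ (b ∧ b)) → (((b → ¬d) ∨ ¬d) ↔ (¬c → (a ∨ d))))}.
(((¬d → (b ↔ (c ↔ b))) ↔ (b ∧ b)) → (((b → ¬d) ∨ ¬d) ↔ (¬c → (a ∨ d)))): β-rule — branch into ¬((¬d → (b ↔ (c ↔ b))) ↔ (b ∧ b))  //  (((b → ¬d) ∨ ¬d) ↔ (¬c → (a ∨ d))).
  branch 1 (add ¬((¬d → (b ↔ (c ↔ b))) ↔ (b ∧ b))):
    ¬((¬d → (b ↔ (c ↔ b))) ↔ (b ∧ b)): β-rule — branch into (¬d → (b ↔ (c ↔ b))), ¬(b ∧ b)  //  ¬(¬d → (b ↔ (c ↔ b))), (b ∧ b).
      branch 1.1 (add (¬d → (b ↔ (c ↔ b))), ¬(b ∧ b)):
        (¬d → (b ↔ (c ↔ b))): β-rule — branch into ¬¬d  //  (b ↔ (c ↔ b)).
          branch 1.1.1 (add ¬¬d):
            ¬(b ∧ b): β-rule — branch into ¬b  //  ¬b.
              branch 1.1.1.1 (add ¬b):
                ○ open, literals {b=0, d=1}.
              branch 1.1.1.2 (add ¬b):
                ○ open, literals {b=0, d=1}.
          branch 1.1.2 (add (b ↔ (c ↔ b))):
            ¬(b ∧ b): β-rule — branch into ¬b  //  ¬b.
              branch 1.1.2.1 (add ¬b):
                (b ↔ (c ↔ b)): β-rule — branch into b, (c ↔ b)  //  ¬b, ¬(c ↔ b).
                  branch 1.1.2.1.1 (add b, (c ↔ b)):
                    × closes — contains both b and ¬b.
                  branch 1.1.2.1.2 (add ¬b, ¬(c ↔ b)):
                    ¬(c ↔ b): β-rule — branch into c, ¬b  //  ¬c, b.
                      branch 1.1.2.1.2.1 (add c, ¬b):
                        ○ open, literals {b=0, c=1}.
                      branch 1.1.2.1.2.2 (add ¬c, b):
                        × closes — contains both b and ¬b.
              branch 1.1.2.2 (add ¬b):
                (b ↔ (c ↔ b)): β-rule — branch into b, (c ↔ b)  //  ¬b, ¬(c ↔ b).
                  branch 1.1.2.2.1 (add b, (c ↔ b)):
                    × closes — contains both b and ¬b.
                  branch 1.1.2.2.2 (add ¬b, ¬(c ↔ b)):
                    ¬(c ↔ b): β-rule — branch into c, ¬b  //  ¬c, b.
                      branch 1.1.2.2.2.1 (add c, ¬b):
                        ○ open, literals {b=0, c=1}.
                      branch 1.1.2.2.2.2 (add ¬c, b):
                        × closes — contains both b and ¬b.
      branch 1.2 (add ¬(¬d → (b ↔ (c ↔ b))), (b ∧ b)):
        ¬(¬d → (b ↔ (c ↔ b))): α-rule — add ¬d, ¬(b ↔ (c ↔ b)).
        (b ∧ b): α-rule — add b, b.
        ¬(b ↔ (c ↔ b)): β-rule — branch into b, ¬(c ↔ b)  //  ¬b, (c ↔ b).
          branch 1.2.1 (add b, ¬(c ↔ b)):
            ¬(c ↔ b): β-rule — branch into c, ¬b  //  ¬c, b.
              branch 1.2.1.1 (add c, ¬b):
                × closes — contains both b and ¬b.
              branch 1.2.1.2 (add ¬c, b):
                ○ open, literals {b=1, c=0, d=0}.
          branch 1.2.2 (add ¬b, (c ↔ b)):
            × closes — contains both b and ¬b.
  branch 2 (add (((b → ¬d) ∨ ¬d) ↔ (¬c → (a ∨ d)))):
    (((b → ¬d) ∨ ¬d) ↔ (¬c → (a ∨ d))): β-rule — branch into ((b → ¬d) ∨ ¬d), (¬c → (a ∨ d))  //  ¬((b → ¬d) ∨ ¬d), ¬(¬c → (a ∨ d)).
      branch 2.1 (add ((b → ¬d) ∨ ¬d), (¬c → (a ∨ d))):
        ((b → ¬d) ∨ ¬d): β-rule — branch into (b → ¬d)  //  ¬d.
          branch 2.1.1 (add (b → ¬d)):
            (¬c → (a ∨ d)): β-rule — branch into ¬¬c  //  (a ∨ d).
              branch 2.1.1.1 (add ¬¬c):
                (b → ¬d): β-rule — branch into ¬b  //  ¬d.
                  branch 2.1.1.1.1 (add ¬b):
                    ○ open, literals {b=0, c=1}.
                  branch 2.1.1.1.2 (add ¬d):
                    ○ open, literals {c=1, d=0}.
              branch 2.1.1.2 (add (a ∨ d)):
                (b → ¬d): β-rule — branch into ¬b  //  ¬d.
                  branch 2.1.1.2.1 (add ¬b):
                    (a ∨ d): β-rule — branch into a  //  d.
                      branch 2.1.1.2.1.1 (add a):
                        ○ open, literals {a=1, b=0}.
                      branch 2.1.1.2.1.2 (add d):
                        ○ open, literals {b=0, d=1}.
                  branch 2.1.1.2.2 (add ¬d):
                    (a ∨ d): β-rule — branch into a  //  d.
                      branch 2.1.1.2.2.1 (add a):
                        ○ open, literals {a=1, d=0}.
                      branch 2.1.1.2.2.2 (add d):
                        × closes — contains both d and ¬d.
          branch 2.1.2 (add ¬d):
            (¬c → (a ∨ d)): β-rule — branch into ¬¬c  //  (a ∨ d).
              branch 2.1.2.1 (add ¬¬c):
                ○ open, literals {c=1, d=0}.
              branch 2.1.2.2 (add (a ∨ d)):
                (a ∨ d): β-rule — branch into a  //  d.
                  branch 2.1.2.2.1 (add a):
                    ○ open, literals {a=1, d=0}.
                  branch 2.1.2.2.2 (add d):
                    × closes — contains both d and ¬d.
      branch 2.2 (add ¬((b → ¬d) ∨ ¬d), ¬(¬c → (a ∨ d))):
        ¬((b → ¬d) ∨ ¬d): α-rule — add ¬(b → ¬d), ¬¬d.
        ¬(¬c → (a ∨ d)): α-rule — add ¬c, ¬(a ∨ d).
        ¬(b → ¬d): α-rule — add b, ¬¬d.
        ¬(a ∨ d): α-rule — add ¬a, ¬d.
        × closes — contains both d and ¬d.
9 branches closed, 12 open.
Each open branch fixes some atoms; the unmentioned ones are free. Counting distinct full assignments: branch {b=0, d=1} (a, c) contributes 4 new; branch {b=0, d=1} (a, c) contributes 0 new; branch {b=0, c=1} (d, a) contributes 2 new; branch {b=0, c=1} (d, a) contributes 0 new; branch {b=1, c=0, d=0} (a) contributes 2 new; branch {b=0, c=1} (d, a) contributes 0 new; branch {c=1, d=0} (b, a) contributes 2 new; branch {a=1, b=0} (d, c) contributes 1 new; branch {b=0, d=1} (a, c) contributes 0 new; branch {a=1, d=0} (b, c) contributes 0 new; branch {c=1, d=0} (b, a) contributes 0 new; branch {a=1, d=0} (b, c) contributes 0 new. Total: 11.

11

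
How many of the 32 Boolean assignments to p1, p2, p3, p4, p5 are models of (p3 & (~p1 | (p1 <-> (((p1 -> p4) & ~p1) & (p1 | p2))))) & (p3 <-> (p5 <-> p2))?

4

Initial set: {((p3 & (~p1 | (p1 <-> (((p1 -> p4) & ~p1) & (p1 | p2))))) & (p3 <-> (p5 <-> p2)))}.
((p3 & (~p1 | (p1 <-> (((p1 -> p4) & ~p1) & (p1 | p2))))) & (p3 <-> (p5 <-> p2))): α-rule — add (p3 & (~p1 | (p1 <-> (((p1 -> p4) & ~p1) & (p1 | p2))))), (p3 <-> (p5 <-> p2)).
(p3 & (~p1 | (p1 <-> (((p1 -> p4) & ~p1) & (p1 | p2))))): α-rule — add p3, (~p1 | (p1 <-> (((p1 -> p4) & ~p1) & (p1 | p2)))).
(p3 <-> (p5 <-> p2)): β-rule — branch into p3, (p5 <-> p2)  //  ~p3, ~(p5 <-> p2).
  branch 1 (add p3, (p5 <-> p2)):
    (~p1 | (p1 <-> (((p1 -> p4) & ~p1) & (p1 | p2)))): β-rule — branch into ~p1  //  (p1 <-> (((p1 -> p4) & ~p1) & (p1 | p2))).
      branch 1.1 (add ~p1):
        (p5 <-> p2): β-rule — branch into p5, p2  //  ~p5, ~p2.
          branch 1.1.1 (add p5, p2):
            ○ open, literals {p1=false, p2=true, p3=true, p5=true}.
          branch 1.1.2 (add ~p5, ~p2):
            ○ open, literals {p1=false, p2=false, p3=true, p5=false}.
      branch 1.2 (add (p1 <-> (((p1 -> p4) & ~p1) & (p1 | p2)))):
        (p5 <-> p2): β-rule — branch into p5, p2  //  ~p5, ~p2.
          branch 1.2.1 (add p5, p2):
            (p1 <-> (((p1 -> p4) & ~p1) & (p1 | p2))): β-rule — branch into p1, (((p1 -> p4) & ~p1) & (p1 | p2))  //  ~p1, ~(((p1 -> p4) & ~p1) & (p1 | p2)).
              branch 1.2.1.1 (add p1, (((p1 -> p4) & ~p1) & (p1 | p2))):
                (((p1 -> p4) & ~p1) & (p1 | p2)): α-rule — add ((p1 -> p4) & ~p1), (p1 | p2).
                ((p1 -> p4) & ~p1): α-rule — add (p1 -> p4), ~p1.
                × closes — contains both p1 and ~p1.
              branch 1.2.1.2 (add ~p1, ~(((p1 -> p4) & ~p1) & (p1 | p2))):
                ~(((p1 -> p4) & ~p1) & (p1 | p2)): β-rule — branch into ~((p1 -> p4) & ~p1)  //  ~(p1 | p2).
                  branch 1.2.1.2.1 (add ~((p1 -> p4) & ~p1)):
                    ~((p1 -> p4) & ~p1): β-rule — branch into ~(p1 -> p4)  //  ~~p1.
                      branch 1.2.1.2.1.1 (add ~(p1 -> p4)):
                        ~(p1 -> p4): α-rule — add p1, ~p4.
                        × closes — contains both p1 and ~p1.
                      branch 1.2.1.2.1.2 (add ~~p1):
                        × closes — contains both p1 and ~p1.
                  branch 1.2.1.2.2 (add ~(p1 | p2)):
                    ~(p1 | p2): α-rule — add ~p1, ~p2.
                    × closes — contains both p2 and ~p2.
          branch 1.2.2 (add ~p5, ~p2):
            (p1 <-> (((p1 -> p4) & ~p1) & (p1 | p2))): β-rule — branch into p1, (((p1 -> p4) & ~p1) & (p1 | p2))  //  ~p1, ~(((p1 -> p4) & ~p1) & (p1 | p2)).
              branch 1.2.2.1 (add p1, (((p1 -> p4) & ~p1) & (p1 | p2))):
                (((p1 -> p4) & ~p1) & (p1 | p2)): α-rule — add ((p1 -> p4) & ~p1), (p1 | p2).
                ((p1 -> p4) & ~p1): α-rule — add (p1 -> p4), ~p1.
                × closes — contains both p1 and ~p1.
              branch 1.2.2.2 (add ~p1, ~(((p1 -> p4) & ~p1) & (p1 | p2))):
                ~(((p1 -> p4) & ~p1) & (p1 | p2)): β-rule — branch into ~((p1 -> p4) & ~p1)  //  ~(p1 | p2).
                  branch 1.2.2.2.1 (add ~((p1 -> p4) & ~p1)):
                    ~((p1 -> p4) & ~p1): β-rule — branch into ~(p1 -> p4)  //  ~~p1.
                      branch 1.2.2.2.1.1 (add ~(p1 -> p4)):
                        ~(p1 -> p4): α-rule — add p1, ~p4.
                        × closes — contains both p1 and ~p1.
                      branch 1.2.2.2.1.2 (add ~~p1):
                        × closes — contains both p1 and ~p1.
                  branch 1.2.2.2.2 (add ~(p1 | p2)):
                    ~(p1 | p2): α-rule — add ~p1, ~p2.
                    ○ open, literals {p1=false, p2=false, p3=true, p5=false}.
  branch 2 (add ~p3, ~(p5 <-> p2)):
    × closes — contains both p3 and ~p3.
8 branches closed, 3 open.
Each open branch fixes some atoms; the unmentioned ones are free. Counting distinct full assignments: branch {p1=false, p2=true, p3=true, p5=true} (p4) contributes 2 new; branch {p1=false, p2=false, p3=true, p5=false} (p4) contributes 2 new; branch {p1=false, p2=false, p3=true, p5=false} (p4) contributes 0 new. Total: 4.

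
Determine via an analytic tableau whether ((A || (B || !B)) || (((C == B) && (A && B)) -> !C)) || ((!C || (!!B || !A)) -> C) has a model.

Satisfiable

Initial set: {(((A || (B || !B)) || (((C == B) && (A && B)) -> !C)) || ((!C || (!!B || !A)) -> C))}.
(((A || (B || !B)) || (((C == B) && (A && B)) -> !C)) || ((!C || (!!B || !A)) -> C)): β-rule — branch into ((A || (B || !B)) || (((C == B) && (A && B)) -> !C))  //  ((!C || (!!B || !A)) -> C).
  branch 1 (add ((A || (B || !B)) || (((C == B) && (A && B)) -> !C))):
    ((A || (B || !B)) || (((C == B) && (A && B)) -> !C)): β-rule — branch into (A || (B || !B))  //  (((C == B) && (A && B)) -> !C).
      branch 1.1 (add (A || (B || !B))):
        (A || (B || !B)): β-rule — branch into A  //  (B || !B).
          branch 1.1.1 (add A):
            ○ open, literals {A=true}.
          branch 1.1.2 (add (B || !B)):
            (B || !B): β-rule — branch into B  //  !B.
              branch 1.1.2.1 (add B):
                ○ open, literals {B=true}.
              branch 1.1.2.2 (add !B):
                ○ open, literals {B=false}.
      branch 1.2 (add (((C == B) && (A && B)) -> !C)):
        (((C == B) && (A && B)) -> !C): β-rule — branch into !((C == B) && (A && B))  //  !C.
          branch 1.2.1 (add !((C == B) && (A && B))):
            !((C == B) && (A && B)): β-rule — branch into !(C == B)  //  !(A && B).
              branch 1.2.1.1 (add !(C == B)):
                !(C == B): β-rule — branch into C, !B  //  !C, B.
                  branch 1.2.1.1.1 (add C, !B):
                    ○ open, literals {B=false, C=true}.
                  branch 1.2.1.1.2 (add !C, B):
                    ○ open, literals {B=true, C=false}.
              branch 1.2.1.2 (add !(A && B)):
                !(A && B): β-rule — branch into !A  //  !B.
                  branch 1.2.1.2.1 (add !A):
                    ○ open, literals {A=false}.
                  branch 1.2.1.2.2 (add !B):
                    ○ open, literals {B=false}.
          branch 1.2.2 (add !C):
            ○ open, literals {C=false}.
  branch 2 (add ((!C || (!!B || !A)) -> C)):
    ((!C || (!!B || !A)) -> C): β-rule — branch into !(!C || (!!B || !A))  //  C.
      branch 2.1 (add !(!C || (!!B || !A))):
        !(!C || (!!B || !A)): α-rule — add !!C, !(!!B || !A).
        !(!!B || !A): α-rule — add !!!B, !!A.
        !!!B: drop double negation, giving !B.
        ○ open, literals {A=true, B=false, C=true}.
      branch 2.2 (add C):
        ○ open, literals {C=true}.
0 branches closed, 10 open.
An open branch gives a satisfying assignment: A=true.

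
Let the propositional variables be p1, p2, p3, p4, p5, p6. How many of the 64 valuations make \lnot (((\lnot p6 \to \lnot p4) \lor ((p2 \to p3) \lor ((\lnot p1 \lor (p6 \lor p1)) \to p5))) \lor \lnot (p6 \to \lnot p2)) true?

Initial set: {\lnot (((\lnot p6 \to \lnot p4) \lor ((p2 \to p3) \lor ((\lnot p1 \lor (p6 \lor p1)) \to p5))) \lor \lnot (p6 \to \lnot p2))}.
\lnot (((\lnot p6 \to \lnot p4) \lor ((p2 \to p3) \lor ((\lnot p1 \lor (p6 \lor p1)) \to p5))) \lor \lnot (p6 \to \lnot p2)): α-rule — add \lnot ((\lnot p6 \to \lnot p4) \lor ((p2 \to p3) \lor ((\lnot p1 \lor (p6 \lor p1)) \to p5))), \lnot \lnot (p6 \to \lnot p2).
\lnot ((\lnot p6 \to \lnot p4) \lor ((p2 \to p3) \lor ((\lnot p1 \lor (p6 \lor p1)) \to p5))): α-rule — add \lnot (\lnot p6 \to \lnot p4), \lnot ((p2 \to p3) \lor ((\lnot p1 \lor (p6 \lor p1)) \to p5)).
\lnot (\lnot p6 \to \lnot p4): α-rule — add \lnot p6, \lnot \lnot p4.
\lnot ((p2 \to p3) \lor ((\lnot p1 \lor (p6 \lor p1)) \to p5)): α-rule — add \lnot (p2 \to p3), \lnot ((\lnot p1 \lor (p6 \lor p1)) \to p5).
\lnot (p2 \to p3): α-rule — add p2, \lnot p3.
\lnot ((\lnot p1 \lor (p6 \lor p1)) \to p5): α-rule — add (\lnot p1 \lor (p6 \lor p1)), \lnot p5.
\lnot \lnot (p6 \to \lnot p2): β-rule — branch into \lnot p6  //  \lnot p2.
  branch 1 (add \lnot p6):
    (\lnot p1 \lor (p6 \lor p1)): β-rule — branch into \lnot p1  //  (p6 \lor p1).
      branch 1.1 (add \lnot p1):
        ○ open, literals {p1=0, p2=1, p3=0, p4=1, p5=0, p6=0}.
      branch 1.2 (add (p6 \lor p1)):
        (p6 \lor p1): β-rule — branch into p6  //  p1.
          branch 1.2.1 (add p6):
            × closes — contains both p6 and \lnot p6.
          branch 1.2.2 (add p1):
            ○ open, literals {p1=1, p2=1, p3=0, p4=1, p5=0, p6=0}.
  branch 2 (add \lnot p2):
    × closes — contains both p2 and \lnot p2.
2 branches closed, 2 open.
Each open branch fixes some atoms; the unmentioned ones are free. Counting distinct full assignments: branch {p1=0, p2=1, p3=0, p4=1, p5=0, p6=0} (none free) contributes 1 new; branch {p1=1, p2=1, p3=0, p4=1, p5=0, p6=0} (none free) contributes 1 new. Total: 2.

2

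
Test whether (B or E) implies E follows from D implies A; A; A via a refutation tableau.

Initial set: {(D implies A); A; A; not ((B or E) implies E)}.
not ((B or E) implies E): α-rule — add (B or E), not E.
(D implies A): β-rule — branch into not D  //  A.
  branch 1 (add not D):
    (B or E): β-rule — branch into B  //  E.
      branch 1.1 (add B):
        ○ open, literals {A=1, B=1, D=0, E=0}.
      branch 1.2 (add E):
        × closes — contains both E and not E.
  branch 2 (add A):
    (B or E): β-rule — branch into B  //  E.
      branch 2.1 (add B):
        ○ open, literals {A=1, B=1, E=0}.
      branch 2.2 (add E):
        × closes — contains both E and not E.
2 branches closed, 2 open.
An open branch gives a countermodel: A=1, B=1, D=0, E=0 (unmentioned atoms arbitrary); the premises hold there but the conclusion fails.

No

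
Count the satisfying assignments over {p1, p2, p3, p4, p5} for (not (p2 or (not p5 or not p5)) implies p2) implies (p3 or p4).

26

Initial set: {T ((not (p2 or (not p5 or not p5)) implies p2) implies (p3 or p4))}.
T ((not (p2 or (not p5 or not p5)) implies p2) implies (p3 or p4)): β-rule — branch into F (not (p2 or (not p5 or not p5)) implies p2)  //  T (p3 or p4).
  branch 1 (add F (not (p2 or (not p5 or not p5)) implies p2)):
    F (not (p2 or (not p5 or not p5)) implies p2): α-rule — add T not (p2 or (not p5 or not p5)), F p2.
    T not (p2 or (not p5 or not p5)): α-rule — add F p2, F (not p5 or not p5).
    F (not p5 or not p5): α-rule — add F not p5, F not p5.
    ○ open, literals {p2=0, p5=1}.
  branch 2 (add T (p3 or p4)):
    T (p3 or p4): β-rule — branch into T p3  //  T p4.
      branch 2.1 (add T p3):
        ○ open, literals {p3=1}.
      branch 2.2 (add T p4):
        ○ open, literals {p4=1}.
0 branches closed, 3 open.
Each open branch fixes some atoms; the unmentioned ones are free. Counting distinct full assignments: branch {p2=0, p5=1} (p1, p3, p4) contributes 8 new; branch {p3=1} (p1, p2, p4, p5) contributes 12 new; branch {p4=1} (p1, p2, p3, p5) contributes 6 new. Total: 26.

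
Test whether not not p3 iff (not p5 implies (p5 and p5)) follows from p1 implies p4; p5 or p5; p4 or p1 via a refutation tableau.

No

Initial set: {(p1 implies p4); (p5 or p5); (p4 or p1); not (not not p3 iff (not p5 implies (p5 and p5)))}.
(p1 implies p4): β-rule — branch into not p1  //  p4.
  branch 1 (add not p1):
    (p5 or p5): β-rule — branch into p5  //  p5.
      branch 1.1 (add p5):
        (p4 or p1): β-rule — branch into p4  //  p1.
          branch 1.1.1 (add p4):
            not (not not p3 iff (not p5 implies (p5 and p5))): β-rule — branch into not not p3, not (not p5 implies (p5 and p5))  //  not not not p3, (not p5 implies (p5 and p5)).
              branch 1.1.1.1 (add not not p3, not (not p5 implies (p5 and p5))):
                not not p3: drop double negation, giving p3.
                not (not p5 implies (p5 and p5)): α-rule — add not p5, not (p5 and p5).
                × closes — contains both p5 and not p5.
              branch 1.1.1.2 (add not not not p3, (not p5 implies (p5 and p5))):
                not not not p3: drop double negation, giving not p3.
                (not p5 implies (p5 and p5)): β-rule — branch into not not p5  //  (p5 and p5).
                  branch 1.1.1.2.1 (add not not p5):
                    ○ open, literals {p1=F, p3=F, p4=T, p5=T}.
                  branch 1.1.1.2.2 (add (p5 and p5)):
                    (p5 and p5): α-rule — add p5, p5.
                    ○ open, literals {p1=F, p3=F, p4=T, p5=T}.
          branch 1.1.2 (add p1):
            × closes — contains both p1 and not p1.
      branch 1.2 (add p5):
        (p4 or p1): β-rule — branch into p4  //  p1.
          branch 1.2.1 (add p4):
            not (not not p3 iff (not p5 implies (p5 and p5))): β-rule — branch into not not p3, not (not p5 implies (p5 and p5))  //  not not not p3, (not p5 implies (p5 and p5)).
              branch 1.2.1.1 (add not not p3, not (not p5 implies (p5 and p5))):
                not not p3: drop double negation, giving p3.
                not (not p5 implies (p5 and p5)): α-rule — add not p5, not (p5 and p5).
                × closes — contains both p5 and not p5.
              branch 1.2.1.2 (add not not not p3, (not p5 implies (p5 and p5))):
                not not not p3: drop double negation, giving not p3.
                (not p5 implies (p5 and p5)): β-rule — branch into not not p5  //  (p5 and p5).
                  branch 1.2.1.2.1 (add not not p5):
                    ○ open, literals {p1=F, p3=F, p4=T, p5=T}.
                  branch 1.2.1.2.2 (add (p5 and p5)):
                    (p5 and p5): α-rule — add p5, p5.
                    ○ open, literals {p1=F, p3=F, p4=T, p5=T}.
          branch 1.2.2 (add p1):
            × closes — contains both p1 and not p1.
  branch 2 (add p4):
    (p5 or p5): β-rule — branch into p5  //  p5.
      branch 2.1 (add p5):
        (p4 or p1): β-rule — branch into p4  //  p1.
          branch 2.1.1 (add p4):
            not (not not p3 iff (not p5 implies (p5 and p5))): β-rule — branch into not not p3, not (not p5 implies (p5 and p5))  //  not not not p3, (not p5 implies (p5 and p5)).
              branch 2.1.1.1 (add not not p3, not (not p5 implies (p5 and p5))):
                not not p3: drop double negation, giving p3.
                not (not p5 implies (p5 and p5)): α-rule — add not p5, not (p5 and p5).
                × closes — contains both p5 and not p5.
              branch 2.1.1.2 (add not not not p3, (not p5 implies (p5 and p5))):
                not not not p3: drop double negation, giving not p3.
                (not p5 implies (p5 and p5)): β-rule — branch into not not p5  //  (p5 and p5).
                  branch 2.1.1.2.1 (add not not p5):
                    ○ open, literals {p3=F, p4=T, p5=T}.
                  branch 2.1.1.2.2 (add (p5 and p5)):
                    (p5 and p5): α-rule — add p5, p5.
                    ○ open, literals {p3=F, p4=T, p5=T}.
          branch 2.1.2 (add p1):
            not (not not p3 iff (not p5 implies (p5 and p5))): β-rule — branch into not not p3, not (not p5 implies (p5 and p5))  //  not not not p3, (not p5 implies (p5 and p5)).
              branch 2.1.2.1 (add not not p3, not (not p5 implies (p5 and p5))):
                not not p3: drop double negation, giving p3.
                not (not p5 implies (p5 and p5)): α-rule — add not p5, not (p5 and p5).
                × closes — contains both p5 and not p5.
              branch 2.1.2.2 (add not not not p3, (not p5 implies (p5 and p5))):
                not not not p3: drop double negation, giving not p3.
                (not p5 implies (p5 and p5)): β-rule — branch into not not p5  //  (p5 and p5).
                  branch 2.1.2.2.1 (add not not p5):
                    ○ open, literals {p1=T, p3=F, p4=T, p5=T}.
                  branch 2.1.2.2.2 (add (p5 and p5)):
                    (p5 and p5): α-rule — add p5, p5.
                    ○ open, literals {p1=T, p3=F, p4=T, p5=T}.
      branch 2.2 (add p5):
        (p4 or p1): β-rule — branch into p4  //  p1.
          branch 2.2.1 (add p4):
            not (not not p3 iff (not p5 implies (p5 and p5))): β-rule — branch into not not p3, not (not p5 implies (p5 and p5))  //  not not not p3, (not p5 implies (p5 and p5)).
              branch 2.2.1.1 (add not not p3, not (not p5 implies (p5 and p5))):
                not not p3: drop double negation, giving p3.
                not (not p5 implies (p5 and p5)): α-rule — add not p5, not (p5 and p5).
                × closes — contains both p5 and not p5.
              branch 2.2.1.2 (add not not not p3, (not p5 implies (p5 and p5))):
                not not not p3: drop double negation, giving not p3.
                (not p5 implies (p5 and p5)): β-rule — branch into not not p5  //  (p5 and p5).
                  branch 2.2.1.2.1 (add not not p5):
                    ○ open, literals {p3=F, p4=T, p5=T}.
                  branch 2.2.1.2.2 (add (p5 and p5)):
                    (p5 and p5): α-rule — add p5, p5.
                    ○ open, literals {p3=F, p4=T, p5=T}.
          branch 2.2.2 (add p1):
            not (not not p3 iff (not p5 implies (p5 and p5))): β-rule — branch into not not p3, not (not p5 implies (p5 and p5))  //  not not not p3, (not p5 implies (p5 and p5)).
              branch 2.2.2.1 (add not not p3, not (not p5 implies (p5 and p5))):
                not not p3: drop double negation, giving p3.
                not (not p5 implies (p5 and p5)): α-rule — add not p5, not (p5 and p5).
                × closes — contains both p5 and not p5.
              branch 2.2.2.2 (add not not not p3, (not p5 implies (p5 and p5))):
                not not not p3: drop double negation, giving not p3.
                (not p5 implies (p5 and p5)): β-rule — branch into not not p5  //  (p5 and p5).
                  branch 2.2.2.2.1 (add not not p5):
                    ○ open, literals {p1=T, p3=F, p4=T, p5=T}.
                  branch 2.2.2.2.2 (add (p5 and p5)):
                    (p5 and p5): α-rule — add p5, p5.
                    ○ open, literals {p1=T, p3=F, p4=T, p5=T}.
8 branches closed, 12 open.
An open branch gives a countermodel: p1=F, p3=F, p4=T, p5=T (unmentioned atoms arbitrary); the premises hold there but the conclusion fails.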